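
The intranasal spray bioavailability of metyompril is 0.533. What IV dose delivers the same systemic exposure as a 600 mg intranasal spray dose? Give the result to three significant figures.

D_iv = 320 mg

Systemic exposure from an extravascular dose = F × D_ev, so the equivalent IV dose is F × D_ev.
D_iv = F × D_ev = 0.533 × 600 = 319.8 mg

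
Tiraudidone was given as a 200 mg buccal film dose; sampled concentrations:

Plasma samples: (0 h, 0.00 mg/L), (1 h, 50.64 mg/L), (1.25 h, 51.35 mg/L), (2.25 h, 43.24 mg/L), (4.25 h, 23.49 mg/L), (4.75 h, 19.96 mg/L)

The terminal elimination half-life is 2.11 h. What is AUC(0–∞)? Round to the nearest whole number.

Trapezoidal AUC_0→4.75:
  [0→1]: (0.00+50.64)/2 × 1 = 25.32
  [1→1.25]: (50.64+51.35)/2 × 0.25 = 12.74875
  [1.25→2.25]: (51.35+43.24)/2 × 1 = 47.295
  [2.25→4.25]: (43.24+23.49)/2 × 2 = 66.73
  [4.25→4.75]: (23.49+19.96)/2 × 0.5 = 10.8625
  Sum = 162.95625 mg/L·h
k_e = ln2 / t½ = 0.693147 / 2.11 = 0.3285 h^-1
Extrapolated tail: C_last / k_e = 19.96 / 0.3285 = 60.761
AUC_0→∞ = 162.95625 + 60.761 = 223.71725 mg/L·h

AUC = 224 mg/L·h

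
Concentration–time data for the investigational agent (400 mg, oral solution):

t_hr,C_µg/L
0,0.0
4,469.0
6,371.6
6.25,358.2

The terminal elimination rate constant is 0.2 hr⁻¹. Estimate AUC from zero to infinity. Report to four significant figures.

AUC = 3661 µg/L·hr

Trapezoidal AUC_0→6.25:
  [0→4]: (0.0+469.0)/2 × 4 = 938.0
  [4→6]: (469.0+371.6)/2 × 2 = 840.6
  [6→6.25]: (371.6+358.2)/2 × 0.25 = 91.225
  Sum = 1869.825 µg/L·hr
Extrapolated tail: C_last / k_e = 358.2 / 0.2 = 1791.000
AUC_0→∞ = 1869.825 + 1791.000 = 3660.825 µg/L·hr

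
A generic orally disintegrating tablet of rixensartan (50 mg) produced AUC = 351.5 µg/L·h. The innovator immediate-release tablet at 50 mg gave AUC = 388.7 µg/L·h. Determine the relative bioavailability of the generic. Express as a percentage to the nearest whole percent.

F_rel = 90%

F_rel = (AUC_test/D_test) / (AUC_ref/D_ref)
      = (351.5/50) / (388.7/50)
      = 7.03 / 7.774 = 0.9043 = 90.43%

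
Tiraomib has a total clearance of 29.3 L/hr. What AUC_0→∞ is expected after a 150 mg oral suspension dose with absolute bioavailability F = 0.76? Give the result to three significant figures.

AUC = 3.89 mg/L·hr

AUC_0→∞ = F × Dose / CL
        = 0.76 × 150 / 29.3 = 3.89078 mg/L·hr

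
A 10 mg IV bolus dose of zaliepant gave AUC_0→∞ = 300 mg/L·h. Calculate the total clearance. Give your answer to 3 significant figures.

CL = 0.0333 L/h

CL = Dose_iv / AUC_0→∞
   = 10 / 300 = 0.0333333 L/h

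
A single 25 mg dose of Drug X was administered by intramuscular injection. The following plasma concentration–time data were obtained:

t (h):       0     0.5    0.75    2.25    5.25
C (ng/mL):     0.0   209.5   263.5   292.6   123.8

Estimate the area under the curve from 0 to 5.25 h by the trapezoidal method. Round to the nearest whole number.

Trapezoidal AUC_0→5.25:
  [0→0.5]: (0.0+209.5)/2 × 0.5 = 52.375
  [0.5→0.75]: (209.5+263.5)/2 × 0.25 = 59.125
  [0.75→2.25]: (263.5+292.6)/2 × 1.5 = 417.075
  [2.25→5.25]: (292.6+123.8)/2 × 3 = 624.6
  Sum = 1153.175 ng/mL·h

AUC = 1153 ng/mL·h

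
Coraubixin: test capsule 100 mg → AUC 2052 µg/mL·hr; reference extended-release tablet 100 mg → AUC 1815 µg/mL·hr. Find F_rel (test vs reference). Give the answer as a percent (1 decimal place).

F_rel = (AUC_test/D_test) / (AUC_ref/D_ref)
      = (2052/100) / (1815/100)
      = 20.52 / 18.15 = 1.1306 = 113.06%

F_rel = 113.1%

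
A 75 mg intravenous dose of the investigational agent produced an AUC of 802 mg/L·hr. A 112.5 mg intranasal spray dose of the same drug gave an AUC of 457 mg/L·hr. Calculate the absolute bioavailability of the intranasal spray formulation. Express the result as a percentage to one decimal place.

F = (AUC_ev / D_ev) / (AUC_iv / D_iv)
  = (457/112.5) / (802/75)
  = 4.06222 / 10.6933 = 0.3799
  = 37.99%

F = 38.0%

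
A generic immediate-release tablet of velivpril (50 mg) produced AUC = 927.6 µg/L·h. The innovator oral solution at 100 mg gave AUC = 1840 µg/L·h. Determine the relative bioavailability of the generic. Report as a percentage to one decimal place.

F_rel = 100.8%

F_rel = (AUC_test/D_test) / (AUC_ref/D_ref)
      = (927.6/50) / (1840/100)
      = 18.552 / 18.4 = 1.0083 = 100.83%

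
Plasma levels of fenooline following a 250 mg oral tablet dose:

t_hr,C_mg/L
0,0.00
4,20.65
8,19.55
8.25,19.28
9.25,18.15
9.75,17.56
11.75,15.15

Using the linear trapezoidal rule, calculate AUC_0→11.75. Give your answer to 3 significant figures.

AUC = 187 mg/L·hr

Trapezoidal AUC_0→11.75:
  [0→4]: (0.00+20.65)/2 × 4 = 41.3
  [4→8]: (20.65+19.55)/2 × 4 = 80.4
  [8→8.25]: (19.55+19.28)/2 × 0.25 = 4.85375
  [8.25→9.25]: (19.28+18.15)/2 × 1 = 18.715
  [9.25→9.75]: (18.15+17.56)/2 × 0.5 = 8.9275
  [9.75→11.75]: (17.56+15.15)/2 × 2 = 32.71
  Sum = 186.90625 mg/L·hr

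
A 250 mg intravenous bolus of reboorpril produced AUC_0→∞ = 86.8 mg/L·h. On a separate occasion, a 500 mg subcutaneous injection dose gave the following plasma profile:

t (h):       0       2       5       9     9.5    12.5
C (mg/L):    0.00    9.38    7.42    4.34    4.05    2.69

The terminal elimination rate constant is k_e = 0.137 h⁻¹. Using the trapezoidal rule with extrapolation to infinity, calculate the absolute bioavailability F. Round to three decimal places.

F = 0.518

Trapezoidal AUC_0→12.5 (subcutaneous injection):
  [0→2]: (0.00+9.38)/2 × 2 = 9.38
  [2→5]: (9.38+7.42)/2 × 3 = 25.2
  [5→9]: (7.42+4.34)/2 × 4 = 23.52
  [9→9.5]: (4.34+4.05)/2 × 0.5 = 2.0975
  [9.5→12.5]: (4.05+2.69)/2 × 3 = 10.11
  Sum = 70.3075 mg/L·h
Tail: C_last/k_e = 2.69/0.137 = 19.635
AUC_0→∞ (subcutaneous injection) = 70.3075 + 19.635 = 89.9425 mg/L·h
F = (AUC_ev/D_ev)/(AUC_iv/D_iv) = (89.9425/500)/(86.8/250) = 0.179885/0.3472 = 0.5181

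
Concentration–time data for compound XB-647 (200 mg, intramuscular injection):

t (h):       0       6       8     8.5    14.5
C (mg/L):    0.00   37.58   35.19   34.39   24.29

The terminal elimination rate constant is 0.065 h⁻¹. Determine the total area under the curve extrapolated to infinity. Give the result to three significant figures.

Trapezoidal AUC_0→14.5:
  [0→6]: (0.00+37.58)/2 × 6 = 112.74
  [6→8]: (37.58+35.19)/2 × 2 = 72.77
  [8→8.5]: (35.19+34.39)/2 × 0.5 = 17.395
  [8.5→14.5]: (34.39+24.29)/2 × 6 = 176.04
  Sum = 378.945 mg/L·h
Extrapolated tail: C_last / k_e = 24.29 / 0.065 = 373.692
AUC_0→∞ = 378.945 + 373.692 = 752.637 mg/L·h

AUC = 753 mg/L·h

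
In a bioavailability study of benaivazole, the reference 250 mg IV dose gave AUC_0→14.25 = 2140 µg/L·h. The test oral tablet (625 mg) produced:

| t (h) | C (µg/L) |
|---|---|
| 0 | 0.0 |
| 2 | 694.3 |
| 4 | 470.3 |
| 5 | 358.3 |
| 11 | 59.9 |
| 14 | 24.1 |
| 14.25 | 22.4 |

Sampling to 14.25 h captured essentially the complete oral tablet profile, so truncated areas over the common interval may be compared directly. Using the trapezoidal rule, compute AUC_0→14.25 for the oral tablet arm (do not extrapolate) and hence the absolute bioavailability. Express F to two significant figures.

F = 0.68

Trapezoidal AUC_0→14.25 (oral tablet):
  [0→2]: (0.0+694.3)/2 × 2 = 694.3
  [2→4]: (694.3+470.3)/2 × 2 = 1164.6
  [4→5]: (470.3+358.3)/2 × 1 = 414.3
  [5→11]: (358.3+59.9)/2 × 6 = 1254.6
  [11→14]: (59.9+24.1)/2 × 3 = 126.0
  [14→14.25]: (24.1+22.4)/2 × 0.25 = 5.8125
  Sum = 3659.6125 µg/L·h
F = (AUC_ev/D_ev)/(AUC_iv/D_iv) = (3659.6125/625)/(2140/250) = 5.85538/8.56 = 0.6840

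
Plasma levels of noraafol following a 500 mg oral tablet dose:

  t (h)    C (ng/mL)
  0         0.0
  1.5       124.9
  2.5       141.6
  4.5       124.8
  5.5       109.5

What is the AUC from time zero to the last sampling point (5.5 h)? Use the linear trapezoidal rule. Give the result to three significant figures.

AUC = 610 ng/mL·h

Trapezoidal AUC_0→5.5:
  [0→1.5]: (0.0+124.9)/2 × 1.5 = 93.675
  [1.5→2.5]: (124.9+141.6)/2 × 1 = 133.25
  [2.5→4.5]: (141.6+124.8)/2 × 2 = 266.4
  [4.5→5.5]: (124.8+109.5)/2 × 1 = 117.15
  Sum = 610.475 ng/mL·h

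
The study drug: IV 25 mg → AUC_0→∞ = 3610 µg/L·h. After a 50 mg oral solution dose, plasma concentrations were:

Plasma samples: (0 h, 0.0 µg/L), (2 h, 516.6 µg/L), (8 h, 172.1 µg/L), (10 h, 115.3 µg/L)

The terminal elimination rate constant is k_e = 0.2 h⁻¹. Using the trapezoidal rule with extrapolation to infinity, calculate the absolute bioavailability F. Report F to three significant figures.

F = 0.477

Trapezoidal AUC_0→10 (oral solution):
  [0→2]: (0.0+516.6)/2 × 2 = 516.6
  [2→8]: (516.6+172.1)/2 × 6 = 2066.1
  [8→10]: (172.1+115.3)/2 × 2 = 287.4
  Sum = 2870.1 µg/L·h
Tail: C_last/k_e = 115.3/0.2 = 576.500
AUC_0→∞ (oral solution) = 2870.1 + 576.500 = 3446.6 µg/L·h
F = (AUC_ev/D_ev)/(AUC_iv/D_iv) = (3446.6/50)/(3610/25) = 68.932/144.4 = 0.4774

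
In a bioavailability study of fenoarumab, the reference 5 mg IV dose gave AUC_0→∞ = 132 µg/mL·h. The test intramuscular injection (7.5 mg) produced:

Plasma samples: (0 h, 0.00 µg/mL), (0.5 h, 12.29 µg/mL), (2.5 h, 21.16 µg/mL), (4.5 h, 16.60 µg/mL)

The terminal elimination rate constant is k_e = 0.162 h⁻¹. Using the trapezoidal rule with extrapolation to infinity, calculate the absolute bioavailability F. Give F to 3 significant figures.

Trapezoidal AUC_0→4.5 (intramuscular injection):
  [0→0.5]: (0.00+12.29)/2 × 0.5 = 3.0725
  [0.5→2.5]: (12.29+21.16)/2 × 2 = 33.45
  [2.5→4.5]: (21.16+16.60)/2 × 2 = 37.76
  Sum = 74.2825 µg/mL·h
Tail: C_last/k_e = 16.60/0.162 = 102.469
AUC_0→∞ (intramuscular injection) = 74.2825 + 102.469 = 176.7515 µg/mL·h
F = (AUC_ev/D_ev)/(AUC_iv/D_iv) = (176.7515/7.5)/(132/5) = 23.5669/26.4 = 0.8927

F = 0.893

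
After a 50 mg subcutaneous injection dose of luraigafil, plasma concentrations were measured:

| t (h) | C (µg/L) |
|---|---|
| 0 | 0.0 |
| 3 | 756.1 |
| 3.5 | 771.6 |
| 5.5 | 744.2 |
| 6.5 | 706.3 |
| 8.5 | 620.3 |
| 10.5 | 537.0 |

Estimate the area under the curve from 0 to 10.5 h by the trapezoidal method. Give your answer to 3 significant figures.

AUC = 6240 µg/L·h

Trapezoidal AUC_0→10.5:
  [0→3]: (0.0+756.1)/2 × 3 = 1134.15
  [3→3.5]: (756.1+771.6)/2 × 0.5 = 381.925
  [3.5→5.5]: (771.6+744.2)/2 × 2 = 1515.8
  [5.5→6.5]: (744.2+706.3)/2 × 1 = 725.25
  [6.5→8.5]: (706.3+620.3)/2 × 2 = 1326.6
  [8.5→10.5]: (620.3+537.0)/2 × 2 = 1157.3
  Sum = 6241.025 µg/L·h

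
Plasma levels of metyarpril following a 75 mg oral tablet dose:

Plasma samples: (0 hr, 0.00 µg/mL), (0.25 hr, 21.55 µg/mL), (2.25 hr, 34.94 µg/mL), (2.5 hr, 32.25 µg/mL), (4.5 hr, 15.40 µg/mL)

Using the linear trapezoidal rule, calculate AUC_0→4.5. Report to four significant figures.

Trapezoidal AUC_0→4.5:
  [0→0.25]: (0.00+21.55)/2 × 0.25 = 2.69375
  [0.25→2.25]: (21.55+34.94)/2 × 2 = 56.49
  [2.25→2.5]: (34.94+32.25)/2 × 0.25 = 8.39875
  [2.5→4.5]: (32.25+15.40)/2 × 2 = 47.65
  Sum = 115.2325 µg/mL·hr

AUC = 115.2 µg/mL·hr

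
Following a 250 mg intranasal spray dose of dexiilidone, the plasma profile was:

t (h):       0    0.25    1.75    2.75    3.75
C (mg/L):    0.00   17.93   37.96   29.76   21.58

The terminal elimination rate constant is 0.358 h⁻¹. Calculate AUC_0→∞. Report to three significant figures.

Trapezoidal AUC_0→3.75:
  [0→0.25]: (0.00+17.93)/2 × 0.25 = 2.24125
  [0.25→1.75]: (17.93+37.96)/2 × 1.5 = 41.9175
  [1.75→2.75]: (37.96+29.76)/2 × 1 = 33.86
  [2.75→3.75]: (29.76+21.58)/2 × 1 = 25.67
  Sum = 103.68875 mg/L·h
Extrapolated tail: C_last / k_e = 21.58 / 0.358 = 60.279
AUC_0→∞ = 103.68875 + 60.279 = 163.96775 mg/L·h

AUC = 164 mg/L·h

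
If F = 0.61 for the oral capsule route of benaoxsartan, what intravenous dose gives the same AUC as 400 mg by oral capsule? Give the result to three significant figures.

Systemic exposure from an extravascular dose = F × D_ev, so the equivalent IV dose is F × D_ev.
D_iv = F × D_ev = 0.61 × 400 = 244 mg

D_iv = 244 mg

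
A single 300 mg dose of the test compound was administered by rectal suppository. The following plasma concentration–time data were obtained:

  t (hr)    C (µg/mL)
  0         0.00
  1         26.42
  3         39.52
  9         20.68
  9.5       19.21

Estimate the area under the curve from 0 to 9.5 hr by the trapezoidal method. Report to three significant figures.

Trapezoidal AUC_0→9.5:
  [0→1]: (0.00+26.42)/2 × 1 = 13.21
  [1→3]: (26.42+39.52)/2 × 2 = 65.94
  [3→9]: (39.52+20.68)/2 × 6 = 180.6
  [9→9.5]: (20.68+19.21)/2 × 0.5 = 9.9725
  Sum = 269.7225 µg/mL·hr

AUC = 270 µg/mL·hr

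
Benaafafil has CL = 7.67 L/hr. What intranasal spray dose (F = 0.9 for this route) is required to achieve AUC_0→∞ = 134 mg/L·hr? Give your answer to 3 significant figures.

Dose = 1140 mg

Dose = CL × AUC_0→∞ / F
     = 7.67 × 134 / 0.9 = 1141.98 mg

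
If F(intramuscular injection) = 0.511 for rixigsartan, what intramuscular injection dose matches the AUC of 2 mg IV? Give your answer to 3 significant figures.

D_intramuscular = 3.91 mg

For equal systemic exposure: F × D_ev = D_iv
D_ev = D_iv / F = 2 / 0.511 = 3.91389 mg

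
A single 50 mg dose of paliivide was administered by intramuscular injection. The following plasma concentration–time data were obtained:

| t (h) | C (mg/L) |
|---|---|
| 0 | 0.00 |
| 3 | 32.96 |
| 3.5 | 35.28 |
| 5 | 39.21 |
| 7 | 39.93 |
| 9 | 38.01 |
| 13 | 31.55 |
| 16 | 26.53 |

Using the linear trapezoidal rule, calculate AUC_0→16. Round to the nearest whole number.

Trapezoidal AUC_0→16:
  [0→3]: (0.00+32.96)/2 × 3 = 49.44
  [3→3.5]: (32.96+35.28)/2 × 0.5 = 17.06
  [3.5→5]: (35.28+39.21)/2 × 1.5 = 55.8675
  [5→7]: (39.21+39.93)/2 × 2 = 79.14
  [7→9]: (39.93+38.01)/2 × 2 = 77.94
  [9→13]: (38.01+31.55)/2 × 4 = 139.12
  [13→16]: (31.55+26.53)/2 × 3 = 87.12
  Sum = 505.6875 mg/L·h

AUC = 506 mg/L·h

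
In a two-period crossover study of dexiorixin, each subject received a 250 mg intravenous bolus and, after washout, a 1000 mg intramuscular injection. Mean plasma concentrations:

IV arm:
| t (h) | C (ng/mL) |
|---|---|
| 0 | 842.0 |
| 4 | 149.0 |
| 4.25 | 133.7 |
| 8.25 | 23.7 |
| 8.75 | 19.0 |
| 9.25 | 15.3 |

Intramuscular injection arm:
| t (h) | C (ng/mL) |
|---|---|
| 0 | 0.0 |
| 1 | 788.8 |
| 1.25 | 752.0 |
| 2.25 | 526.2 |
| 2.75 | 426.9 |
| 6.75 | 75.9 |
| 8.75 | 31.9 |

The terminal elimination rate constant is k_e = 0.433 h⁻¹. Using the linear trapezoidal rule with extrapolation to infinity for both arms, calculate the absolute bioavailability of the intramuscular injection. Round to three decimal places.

Trapezoidal AUC_0→9.25 (IV):
  [0→4]: (842.0+149.0)/2 × 4 = 1982.0
  [4→4.25]: (149.0+133.7)/2 × 0.25 = 35.3375
  [4.25→8.25]: (133.7+23.7)/2 × 4 = 314.8
  [8.25→8.75]: (23.7+19.0)/2 × 0.5 = 10.675
  [8.75→9.25]: (19.0+15.3)/2 × 0.5 = 8.575
  Sum = 2351.3875 ng/mL·h
IV tail: 15.3/0.433 = 35.335; AUC_iv,0→∞ = 2351.3875 + 35.335 = 2386.7225 ng/mL·h
Trapezoidal AUC_0→8.75 (intramuscular injection):
  [0→1]: (0.0+788.8)/2 × 1 = 394.4
  [1→1.25]: (788.8+752.0)/2 × 0.25 = 192.6
  [1.25→2.25]: (752.0+526.2)/2 × 1 = 639.1
  [2.25→2.75]: (526.2+426.9)/2 × 0.5 = 238.275
  [2.75→6.75]: (426.9+75.9)/2 × 4 = 1005.6
  [6.75→8.75]: (75.9+31.9)/2 × 2 = 107.8
  Sum = 2577.775 ng/mL·h
intramuscular injection tail: 31.9/0.433 = 73.672; AUC_ev,0→∞ = 2577.775 + 73.672 = 2651.447 ng/mL·h
F = (AUC_ev/D_ev)/(AUC_iv/D_iv) = (2651.447/1000)/(2386.7225/250) = 2.651447/9.54689 = 0.2777

F = 0.278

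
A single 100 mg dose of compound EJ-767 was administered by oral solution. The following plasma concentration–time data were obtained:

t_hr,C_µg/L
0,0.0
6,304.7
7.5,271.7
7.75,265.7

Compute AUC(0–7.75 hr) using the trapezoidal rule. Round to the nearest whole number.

Trapezoidal AUC_0→7.75:
  [0→6]: (0.0+304.7)/2 × 6 = 914.1
  [6→7.5]: (304.7+271.7)/2 × 1.5 = 432.3
  [7.5→7.75]: (271.7+265.7)/2 × 0.25 = 67.175
  Sum = 1413.575 µg/L·hr

AUC = 1414 µg/L·hr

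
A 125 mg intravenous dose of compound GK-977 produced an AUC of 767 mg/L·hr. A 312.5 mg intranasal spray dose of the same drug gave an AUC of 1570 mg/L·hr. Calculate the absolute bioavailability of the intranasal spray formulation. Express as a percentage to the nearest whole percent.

F = (AUC_ev / D_ev) / (AUC_iv / D_iv)
  = (1570/312.5) / (767/125)
  = 5.024 / 6.136 = 0.8188
  = 81.88%

F = 82%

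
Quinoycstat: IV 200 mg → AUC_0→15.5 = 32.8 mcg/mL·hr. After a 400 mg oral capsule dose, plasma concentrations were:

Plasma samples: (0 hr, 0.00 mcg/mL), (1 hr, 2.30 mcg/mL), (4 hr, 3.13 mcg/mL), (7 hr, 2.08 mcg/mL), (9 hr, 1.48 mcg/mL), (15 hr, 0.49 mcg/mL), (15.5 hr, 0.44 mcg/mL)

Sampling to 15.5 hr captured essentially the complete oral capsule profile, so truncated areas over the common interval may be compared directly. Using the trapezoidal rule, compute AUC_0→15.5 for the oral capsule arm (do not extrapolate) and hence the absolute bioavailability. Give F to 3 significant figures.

Trapezoidal AUC_0→15.5 (oral capsule):
  [0→1]: (0.00+2.30)/2 × 1 = 1.15
  [1→4]: (2.30+3.13)/2 × 3 = 8.145
  [4→7]: (3.13+2.08)/2 × 3 = 7.815
  [7→9]: (2.08+1.48)/2 × 2 = 3.56
  [9→15]: (1.48+0.49)/2 × 6 = 5.91
  [15→15.5]: (0.49+0.44)/2 × 0.5 = 0.2325
  Sum = 26.8125 mcg/mL·hr
F = (AUC_ev/D_ev)/(AUC_iv/D_iv) = (26.8125/400)/(32.8/200) = 0.06703125/0.164 = 0.4087

F = 0.409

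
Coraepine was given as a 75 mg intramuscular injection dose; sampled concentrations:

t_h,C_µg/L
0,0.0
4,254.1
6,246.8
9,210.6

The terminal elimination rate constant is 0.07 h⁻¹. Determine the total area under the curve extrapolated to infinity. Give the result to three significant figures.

Trapezoidal AUC_0→9:
  [0→4]: (0.0+254.1)/2 × 4 = 508.2
  [4→6]: (254.1+246.8)/2 × 2 = 500.9
  [6→9]: (246.8+210.6)/2 × 3 = 686.1
  Sum = 1695.2 µg/L·h
Extrapolated tail: C_last / k_e = 210.6 / 0.07 = 3008.571
AUC_0→∞ = 1695.2 + 3008.571 = 4703.771 µg/L·h

AUC = 4700 µg/L·h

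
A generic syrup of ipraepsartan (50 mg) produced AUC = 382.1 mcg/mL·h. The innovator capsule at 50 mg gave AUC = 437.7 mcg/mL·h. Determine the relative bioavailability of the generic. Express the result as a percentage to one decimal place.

F_rel = 87.3%

F_rel = (AUC_test/D_test) / (AUC_ref/D_ref)
      = (382.1/50) / (437.7/50)
      = 7.642 / 8.754 = 0.8730 = 87.30%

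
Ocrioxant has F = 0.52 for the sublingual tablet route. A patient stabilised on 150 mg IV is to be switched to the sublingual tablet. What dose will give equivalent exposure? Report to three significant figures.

D_sublingual = 288 mg

For equal systemic exposure: F × D_ev = D_iv
D_ev = D_iv / F = 150 / 0.52 = 288.462 mg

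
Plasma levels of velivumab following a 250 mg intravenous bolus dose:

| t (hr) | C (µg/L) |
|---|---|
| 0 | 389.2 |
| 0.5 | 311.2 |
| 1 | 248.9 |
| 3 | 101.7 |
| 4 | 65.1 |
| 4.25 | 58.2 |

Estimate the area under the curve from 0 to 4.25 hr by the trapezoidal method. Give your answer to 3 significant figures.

Trapezoidal AUC_0→4.25:
  [0→0.5]: (389.2+311.2)/2 × 0.5 = 175.1
  [0.5→1]: (311.2+248.9)/2 × 0.5 = 140.025
  [1→3]: (248.9+101.7)/2 × 2 = 350.6
  [3→4]: (101.7+65.1)/2 × 1 = 83.4
  [4→4.25]: (65.1+58.2)/2 × 0.25 = 15.4125
  Sum = 764.5375 µg/L·hr

AUC = 765 µg/L·hr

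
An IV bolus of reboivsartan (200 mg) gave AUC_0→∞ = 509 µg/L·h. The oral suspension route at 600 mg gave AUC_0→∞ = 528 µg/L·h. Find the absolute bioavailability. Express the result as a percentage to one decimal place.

F = 34.6%

F = (AUC_ev / D_ev) / (AUC_iv / D_iv)
  = (528/600) / (509/200)
  = 0.88 / 2.545 = 0.3458
  = 34.58%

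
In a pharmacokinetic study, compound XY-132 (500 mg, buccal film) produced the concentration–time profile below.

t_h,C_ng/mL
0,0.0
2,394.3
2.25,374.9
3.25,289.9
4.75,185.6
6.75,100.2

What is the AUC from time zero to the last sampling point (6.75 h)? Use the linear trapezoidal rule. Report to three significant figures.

Trapezoidal AUC_0→6.75:
  [0→2]: (0.0+394.3)/2 × 2 = 394.3
  [2→2.25]: (394.3+374.9)/2 × 0.25 = 96.15
  [2.25→3.25]: (374.9+289.9)/2 × 1 = 332.4
  [3.25→4.75]: (289.9+185.6)/2 × 1.5 = 356.625
  [4.75→6.75]: (185.6+100.2)/2 × 2 = 285.8
  Sum = 1465.275 ng/mL·h

AUC = 1470 ng/mL·h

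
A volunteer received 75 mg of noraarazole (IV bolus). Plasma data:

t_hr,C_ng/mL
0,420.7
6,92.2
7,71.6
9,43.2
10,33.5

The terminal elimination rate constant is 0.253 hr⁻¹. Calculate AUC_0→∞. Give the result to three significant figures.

AUC = 1910 ng/mL·hr

Trapezoidal AUC_0→10:
  [0→6]: (420.7+92.2)/2 × 6 = 1538.7
  [6→7]: (92.2+71.6)/2 × 1 = 81.9
  [7→9]: (71.6+43.2)/2 × 2 = 114.8
  [9→10]: (43.2+33.5)/2 × 1 = 38.35
  Sum = 1773.75 ng/mL·hr
Extrapolated tail: C_last / k_e = 33.5 / 0.253 = 132.411
AUC_0→∞ = 1773.75 + 132.411 = 1906.161 ng/mL·hr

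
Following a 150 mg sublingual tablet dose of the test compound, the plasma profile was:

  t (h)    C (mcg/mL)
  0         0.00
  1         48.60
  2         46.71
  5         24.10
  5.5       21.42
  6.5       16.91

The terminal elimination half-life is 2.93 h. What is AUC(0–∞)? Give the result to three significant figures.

Trapezoidal AUC_0→6.5:
  [0→1]: (0.00+48.60)/2 × 1 = 24.3
  [1→2]: (48.60+46.71)/2 × 1 = 47.655
  [2→5]: (46.71+24.10)/2 × 3 = 106.215
  [5→5.5]: (24.10+21.42)/2 × 0.5 = 11.38
  [5.5→6.5]: (21.42+16.91)/2 × 1 = 19.165
  Sum = 208.715 mcg/mL·h
k_e = ln2 / t½ = 0.693147 / 2.93 = 0.2366 h^-1
Extrapolated tail: C_last / k_e = 16.91 / 0.2366 = 71.471
AUC_0→∞ = 208.715 + 71.471 = 280.186 mcg/mL·h

AUC = 280 mcg/mL·h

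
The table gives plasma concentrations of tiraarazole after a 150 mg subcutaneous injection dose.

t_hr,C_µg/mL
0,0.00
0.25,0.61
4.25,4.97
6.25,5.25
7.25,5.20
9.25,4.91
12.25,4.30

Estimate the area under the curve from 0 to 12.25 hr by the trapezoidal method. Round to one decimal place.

AUC = 50.6 µg/mL·hr

Trapezoidal AUC_0→12.25:
  [0→0.25]: (0.00+0.61)/2 × 0.25 = 0.07625
  [0.25→4.25]: (0.61+4.97)/2 × 4 = 11.16
  [4.25→6.25]: (4.97+5.25)/2 × 2 = 10.22
  [6.25→7.25]: (5.25+5.20)/2 × 1 = 5.225
  [7.25→9.25]: (5.20+4.91)/2 × 2 = 10.11
  [9.25→12.25]: (4.91+4.30)/2 × 3 = 13.815
  Sum = 50.60625 µg/mL·hr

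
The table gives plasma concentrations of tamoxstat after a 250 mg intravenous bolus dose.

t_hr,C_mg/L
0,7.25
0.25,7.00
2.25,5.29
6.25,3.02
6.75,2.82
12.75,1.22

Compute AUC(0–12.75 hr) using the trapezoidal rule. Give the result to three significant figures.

Trapezoidal AUC_0→12.75:
  [0→0.25]: (7.25+7.00)/2 × 0.25 = 1.78125
  [0.25→2.25]: (7.00+5.29)/2 × 2 = 12.29
  [2.25→6.25]: (5.29+3.02)/2 × 4 = 16.62
  [6.25→6.75]: (3.02+2.82)/2 × 0.5 = 1.46
  [6.75→12.75]: (2.82+1.22)/2 × 6 = 12.12
  Sum = 44.27125 mg/L·hr

AUC = 44.3 mg/L·hr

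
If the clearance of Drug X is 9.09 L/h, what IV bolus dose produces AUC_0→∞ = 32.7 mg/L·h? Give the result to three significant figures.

Dose = 297 mg

Dose_iv = CL × AUC_0→∞
     = 9.09 × 32.7 = 297.243 mg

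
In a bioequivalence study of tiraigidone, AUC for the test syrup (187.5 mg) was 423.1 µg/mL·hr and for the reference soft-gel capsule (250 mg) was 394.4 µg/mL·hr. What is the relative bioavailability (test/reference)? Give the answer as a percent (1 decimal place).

F_rel = (AUC_test/D_test) / (AUC_ref/D_ref)
      = (423.1/187.5) / (394.4/250)
      = 2.25653 / 1.5776 = 1.4304 = 143.04%

F_rel = 143.0%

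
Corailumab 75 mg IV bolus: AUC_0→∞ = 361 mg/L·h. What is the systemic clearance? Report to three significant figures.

CL = 0.208 L/h

CL = Dose_iv / AUC_0→∞
   = 75 / 361 = 0.207756 L/h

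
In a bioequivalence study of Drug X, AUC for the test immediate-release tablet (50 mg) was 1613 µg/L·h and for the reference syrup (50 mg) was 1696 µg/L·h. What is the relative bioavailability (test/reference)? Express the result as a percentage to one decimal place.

F_rel = 95.1%

F_rel = (AUC_test/D_test) / (AUC_ref/D_ref)
      = (1613/50) / (1696/50)
      = 32.26 / 33.92 = 0.9511 = 95.11%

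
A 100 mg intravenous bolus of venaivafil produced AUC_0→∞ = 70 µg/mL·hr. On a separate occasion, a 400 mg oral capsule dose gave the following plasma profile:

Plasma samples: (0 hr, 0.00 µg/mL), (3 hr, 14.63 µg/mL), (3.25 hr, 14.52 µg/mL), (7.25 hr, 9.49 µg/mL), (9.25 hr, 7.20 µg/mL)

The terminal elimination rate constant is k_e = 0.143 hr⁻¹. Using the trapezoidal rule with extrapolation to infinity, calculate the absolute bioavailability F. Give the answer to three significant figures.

F = 0.502

Trapezoidal AUC_0→9.25 (oral capsule):
  [0→3]: (0.00+14.63)/2 × 3 = 21.945
  [3→3.25]: (14.63+14.52)/2 × 0.25 = 3.64375
  [3.25→7.25]: (14.52+9.49)/2 × 4 = 48.02
  [7.25→9.25]: (9.49+7.20)/2 × 2 = 16.69
  Sum = 90.29875 µg/mL·hr
Tail: C_last/k_e = 7.20/0.143 = 50.350
AUC_0→∞ (oral capsule) = 90.29875 + 50.350 = 140.64875 µg/mL·hr
F = (AUC_ev/D_ev)/(AUC_iv/D_iv) = (140.64875/400)/(70/100) = 0.351622/0.7 = 0.5023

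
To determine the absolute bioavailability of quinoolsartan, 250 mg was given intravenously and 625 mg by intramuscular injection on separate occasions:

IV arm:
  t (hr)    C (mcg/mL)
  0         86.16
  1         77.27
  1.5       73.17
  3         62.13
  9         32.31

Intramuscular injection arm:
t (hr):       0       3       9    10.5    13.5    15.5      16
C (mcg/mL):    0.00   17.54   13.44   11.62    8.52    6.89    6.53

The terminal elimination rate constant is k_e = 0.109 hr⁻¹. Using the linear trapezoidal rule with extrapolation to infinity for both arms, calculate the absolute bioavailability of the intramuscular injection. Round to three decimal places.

Trapezoidal AUC_0→9 (IV):
  [0→1]: (86.16+77.27)/2 × 1 = 81.715
  [1→1.5]: (77.27+73.17)/2 × 0.5 = 37.61
  [1.5→3]: (73.17+62.13)/2 × 1.5 = 101.475
  [3→9]: (62.13+32.31)/2 × 6 = 283.32
  Sum = 504.12 mcg/mL·hr
IV tail: 32.31/0.109 = 296.422; AUC_iv,0→∞ = 504.12 + 296.422 = 800.542 mcg/mL·hr
Trapezoidal AUC_0→16 (intramuscular injection):
  [0→3]: (0.00+17.54)/2 × 3 = 26.31
  [3→9]: (17.54+13.44)/2 × 6 = 92.94
  [9→10.5]: (13.44+11.62)/2 × 1.5 = 18.795
  [10.5→13.5]: (11.62+8.52)/2 × 3 = 30.21
  [13.5→15.5]: (8.52+6.89)/2 × 2 = 15.41
  [15.5→16]: (6.89+6.53)/2 × 0.5 = 3.355
  Sum = 187.02 mcg/mL·hr
intramuscular injection tail: 6.53/0.109 = 59.908; AUC_ev,0→∞ = 187.02 + 59.908 = 246.928 mcg/mL·hr
F = (AUC_ev/D_ev)/(AUC_iv/D_iv) = (246.928/625)/(800.542/250) = 0.3950848/3.202168 = 0.1234

F = 0.123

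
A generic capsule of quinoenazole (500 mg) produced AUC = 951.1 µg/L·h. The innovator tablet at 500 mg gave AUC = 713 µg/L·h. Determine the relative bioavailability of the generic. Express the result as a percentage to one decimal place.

F_rel = 133.4%

F_rel = (AUC_test/D_test) / (AUC_ref/D_ref)
      = (951.1/500) / (713/500)
      = 1.9022 / 1.426 = 1.3339 = 133.39%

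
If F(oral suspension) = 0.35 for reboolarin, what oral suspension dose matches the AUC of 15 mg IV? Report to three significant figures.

D_oral = 42.9 mg

For equal systemic exposure: F × D_ev = D_iv
D_ev = D_iv / F = 15 / 0.35 = 42.8571 mg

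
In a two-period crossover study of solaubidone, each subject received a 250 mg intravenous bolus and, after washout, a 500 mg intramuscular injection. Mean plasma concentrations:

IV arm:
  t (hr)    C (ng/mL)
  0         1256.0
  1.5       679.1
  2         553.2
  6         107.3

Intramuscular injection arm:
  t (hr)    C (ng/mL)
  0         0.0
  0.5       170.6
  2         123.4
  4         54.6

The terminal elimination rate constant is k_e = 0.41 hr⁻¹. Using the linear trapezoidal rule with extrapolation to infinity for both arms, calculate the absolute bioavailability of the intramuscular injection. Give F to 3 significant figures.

Trapezoidal AUC_0→6 (IV):
  [0→1.5]: (1256.0+679.1)/2 × 1.5 = 1451.325
  [1.5→2]: (679.1+553.2)/2 × 0.5 = 308.075
  [2→6]: (553.2+107.3)/2 × 4 = 1321.0
  Sum = 3080.4 ng/mL·hr
IV tail: 107.3/0.41 = 261.707; AUC_iv,0→∞ = 3080.4 + 261.707 = 3342.107 ng/mL·hr
Trapezoidal AUC_0→4 (intramuscular injection):
  [0→0.5]: (0.0+170.6)/2 × 0.5 = 42.65
  [0.5→2]: (170.6+123.4)/2 × 1.5 = 220.5
  [2→4]: (123.4+54.6)/2 × 2 = 178.0
  Sum = 441.15 ng/mL·hr
intramuscular injection tail: 54.6/0.41 = 133.171; AUC_ev,0→∞ = 441.15 + 133.171 = 574.321 ng/mL·hr
F = (AUC_ev/D_ev)/(AUC_iv/D_iv) = (574.321/500)/(3342.107/250) = 1.148642/13.368428 = 0.0859

F = 0.0859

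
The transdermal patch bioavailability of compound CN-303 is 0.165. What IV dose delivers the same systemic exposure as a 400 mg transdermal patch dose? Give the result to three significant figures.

D_iv = 66.0 mg

Systemic exposure from an extravascular dose = F × D_ev, so the equivalent IV dose is F × D_ev.
D_iv = F × D_ev = 0.165 × 400 = 66 mg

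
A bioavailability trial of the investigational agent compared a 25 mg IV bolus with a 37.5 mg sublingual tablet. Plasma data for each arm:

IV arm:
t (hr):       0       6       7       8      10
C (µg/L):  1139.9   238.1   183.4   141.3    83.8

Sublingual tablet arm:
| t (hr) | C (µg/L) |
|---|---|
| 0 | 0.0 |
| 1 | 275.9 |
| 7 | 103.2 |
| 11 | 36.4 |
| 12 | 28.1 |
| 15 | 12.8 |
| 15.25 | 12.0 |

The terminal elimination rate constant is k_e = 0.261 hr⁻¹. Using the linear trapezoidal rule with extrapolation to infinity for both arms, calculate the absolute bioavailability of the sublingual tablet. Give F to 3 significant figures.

F = 0.224

Trapezoidal AUC_0→10 (IV):
  [0→6]: (1139.9+238.1)/2 × 6 = 4134.0
  [6→7]: (238.1+183.4)/2 × 1 = 210.75
  [7→8]: (183.4+141.3)/2 × 1 = 162.35
  [8→10]: (141.3+83.8)/2 × 2 = 225.1
  Sum = 4732.2 µg/L·hr
IV tail: 83.8/0.261 = 321.073; AUC_iv,0→∞ = 4732.2 + 321.073 = 5053.273 µg/L·hr
Trapezoidal AUC_0→15.25 (sublingual tablet):
  [0→1]: (0.0+275.9)/2 × 1 = 137.95
  [1→7]: (275.9+103.2)/2 × 6 = 1137.3
  [7→11]: (103.2+36.4)/2 × 4 = 279.2
  [11→12]: (36.4+28.1)/2 × 1 = 32.25
  [12→15]: (28.1+12.8)/2 × 3 = 61.35
  [15→15.25]: (12.8+12.0)/2 × 0.25 = 3.1
  Sum = 1651.15 µg/L·hr
sublingual tablet tail: 12.0/0.261 = 45.977; AUC_ev,0→∞ = 1651.15 + 45.977 = 1697.127 µg/L·hr
F = (AUC_ev/D_ev)/(AUC_iv/D_iv) = (1697.127/37.5)/(5053.273/25) = 45.25672/202.13092 = 0.2239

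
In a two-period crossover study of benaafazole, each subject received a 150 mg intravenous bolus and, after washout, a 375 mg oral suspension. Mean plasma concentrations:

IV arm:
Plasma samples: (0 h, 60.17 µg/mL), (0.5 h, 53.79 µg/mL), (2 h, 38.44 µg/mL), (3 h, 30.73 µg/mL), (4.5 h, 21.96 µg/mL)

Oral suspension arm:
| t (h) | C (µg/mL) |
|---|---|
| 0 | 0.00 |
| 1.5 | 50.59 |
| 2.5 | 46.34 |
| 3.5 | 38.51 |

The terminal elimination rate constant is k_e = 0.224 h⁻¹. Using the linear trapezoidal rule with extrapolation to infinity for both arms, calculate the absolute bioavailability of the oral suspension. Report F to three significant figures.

Trapezoidal AUC_0→4.5 (IV):
  [0→0.5]: (60.17+53.79)/2 × 0.5 = 28.49
  [0.5→2]: (53.79+38.44)/2 × 1.5 = 69.1725
  [2→3]: (38.44+30.73)/2 × 1 = 34.585
  [3→4.5]: (30.73+21.96)/2 × 1.5 = 39.5175
  Sum = 171.765 µg/mL·h
IV tail: 21.96/0.224 = 98.036; AUC_iv,0→∞ = 171.765 + 98.036 = 269.801 µg/mL·h
Trapezoidal AUC_0→3.5 (oral suspension):
  [0→1.5]: (0.00+50.59)/2 × 1.5 = 37.9425
  [1.5→2.5]: (50.59+46.34)/2 × 1 = 48.465
  [2.5→3.5]: (46.34+38.51)/2 × 1 = 42.425
  Sum = 128.8325 µg/mL·h
oral suspension tail: 38.51/0.224 = 171.920; AUC_ev,0→∞ = 128.8325 + 171.920 = 300.7525 µg/mL·h
F = (AUC_ev/D_ev)/(AUC_iv/D_iv) = (300.7525/375)/(269.801/150) = 0.802007/1.79867 = 0.4459

F = 0.446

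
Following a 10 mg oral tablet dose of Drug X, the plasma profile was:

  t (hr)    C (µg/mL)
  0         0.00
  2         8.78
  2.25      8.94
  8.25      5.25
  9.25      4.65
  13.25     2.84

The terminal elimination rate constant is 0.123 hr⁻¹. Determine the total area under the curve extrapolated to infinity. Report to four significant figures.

AUC = 96.58 µg/mL·hr

Trapezoidal AUC_0→13.25:
  [0→2]: (0.00+8.78)/2 × 2 = 8.78
  [2→2.25]: (8.78+8.94)/2 × 0.25 = 2.215
  [2.25→8.25]: (8.94+5.25)/2 × 6 = 42.57
  [8.25→9.25]: (5.25+4.65)/2 × 1 = 4.95
  [9.25→13.25]: (4.65+2.84)/2 × 4 = 14.98
  Sum = 73.495 µg/mL·hr
Extrapolated tail: C_last / k_e = 2.84 / 0.123 = 23.089
AUC_0→∞ = 73.495 + 23.089 = 96.584 µg/mL·hr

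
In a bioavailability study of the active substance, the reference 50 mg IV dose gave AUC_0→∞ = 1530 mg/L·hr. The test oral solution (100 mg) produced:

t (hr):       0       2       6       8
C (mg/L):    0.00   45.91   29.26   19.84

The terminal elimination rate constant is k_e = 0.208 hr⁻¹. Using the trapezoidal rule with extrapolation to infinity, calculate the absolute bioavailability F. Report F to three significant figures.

F = 0.111

Trapezoidal AUC_0→8 (oral solution):
  [0→2]: (0.00+45.91)/2 × 2 = 45.91
  [2→6]: (45.91+29.26)/2 × 4 = 150.34
  [6→8]: (29.26+19.84)/2 × 2 = 49.1
  Sum = 245.35 mg/L·hr
Tail: C_last/k_e = 19.84/0.208 = 95.385
AUC_0→∞ (oral solution) = 245.35 + 95.385 = 340.735 mg/L·hr
F = (AUC_ev/D_ev)/(AUC_iv/D_iv) = (340.735/100)/(1530/50) = 3.40735/30.6 = 0.1114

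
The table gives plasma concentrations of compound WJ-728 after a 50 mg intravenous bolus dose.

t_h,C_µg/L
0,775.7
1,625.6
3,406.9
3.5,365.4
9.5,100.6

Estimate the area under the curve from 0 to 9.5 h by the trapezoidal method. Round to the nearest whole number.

Trapezoidal AUC_0→9.5:
  [0→1]: (775.7+625.6)/2 × 1 = 700.65
  [1→3]: (625.6+406.9)/2 × 2 = 1032.5
  [3→3.5]: (406.9+365.4)/2 × 0.5 = 193.075
  [3.5→9.5]: (365.4+100.6)/2 × 6 = 1398.0
  Sum = 3324.225 µg/L·h

AUC = 3324 µg/L·h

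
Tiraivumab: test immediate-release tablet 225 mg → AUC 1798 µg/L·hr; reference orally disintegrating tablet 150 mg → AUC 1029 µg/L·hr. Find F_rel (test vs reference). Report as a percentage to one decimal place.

F_rel = (AUC_test/D_test) / (AUC_ref/D_ref)
      = (1798/225) / (1029/150)
      = 7.99111 / 6.86 = 1.1649 = 116.49%

F_rel = 116.5%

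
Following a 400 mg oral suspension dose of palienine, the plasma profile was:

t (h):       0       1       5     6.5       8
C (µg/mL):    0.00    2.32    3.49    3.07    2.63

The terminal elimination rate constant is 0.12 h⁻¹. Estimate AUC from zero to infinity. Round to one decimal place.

Trapezoidal AUC_0→8:
  [0→1]: (0.00+2.32)/2 × 1 = 1.16
  [1→5]: (2.32+3.49)/2 × 4 = 11.62
  [5→6.5]: (3.49+3.07)/2 × 1.5 = 4.92
  [6.5→8]: (3.07+2.63)/2 × 1.5 = 4.275
  Sum = 21.975 µg/mL·h
Extrapolated tail: C_last / k_e = 2.63 / 0.12 = 21.917
AUC_0→∞ = 21.975 + 21.917 = 43.892 µg/mL·h

AUC = 43.9 µg/mL·h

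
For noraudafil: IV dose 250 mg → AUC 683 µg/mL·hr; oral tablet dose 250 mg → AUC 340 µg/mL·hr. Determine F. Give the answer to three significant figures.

F = (AUC_ev / D_ev) / (AUC_iv / D_iv)
  = (340/250) / (683/250)
  = 1.36 / 2.732 = 0.4978

F = 0.498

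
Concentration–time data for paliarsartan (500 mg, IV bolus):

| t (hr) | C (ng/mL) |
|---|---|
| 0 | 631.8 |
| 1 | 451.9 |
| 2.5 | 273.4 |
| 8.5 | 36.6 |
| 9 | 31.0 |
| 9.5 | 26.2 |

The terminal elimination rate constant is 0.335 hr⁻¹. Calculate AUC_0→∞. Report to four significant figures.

AUC = 2125 ng/mL·hr

Trapezoidal AUC_0→9.5:
  [0→1]: (631.8+451.9)/2 × 1 = 541.85
  [1→2.5]: (451.9+273.4)/2 × 1.5 = 543.975
  [2.5→8.5]: (273.4+36.6)/2 × 6 = 930.0
  [8.5→9]: (36.6+31.0)/2 × 0.5 = 16.9
  [9→9.5]: (31.0+26.2)/2 × 0.5 = 14.3
  Sum = 2047.025 ng/mL·hr
Extrapolated tail: C_last / k_e = 26.2 / 0.335 = 78.209
AUC_0→∞ = 2047.025 + 78.209 = 2125.234 ng/mL·hr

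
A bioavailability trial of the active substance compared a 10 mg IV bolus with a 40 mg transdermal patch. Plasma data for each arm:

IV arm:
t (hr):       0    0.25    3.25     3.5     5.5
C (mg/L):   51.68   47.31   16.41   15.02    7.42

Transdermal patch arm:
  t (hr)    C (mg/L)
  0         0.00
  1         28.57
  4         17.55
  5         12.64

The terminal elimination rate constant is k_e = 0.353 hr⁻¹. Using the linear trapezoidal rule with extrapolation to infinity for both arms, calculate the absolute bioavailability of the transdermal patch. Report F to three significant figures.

F = 0.216

Trapezoidal AUC_0→5.5 (IV):
  [0→0.25]: (51.68+47.31)/2 × 0.25 = 12.37375
  [0.25→3.25]: (47.31+16.41)/2 × 3 = 95.58
  [3.25→3.5]: (16.41+15.02)/2 × 0.25 = 3.92875
  [3.5→5.5]: (15.02+7.42)/2 × 2 = 22.44
  Sum = 134.3225 mg/L·hr
IV tail: 7.42/0.353 = 21.020; AUC_iv,0→∞ = 134.3225 + 21.020 = 155.3425 mg/L·hr
Trapezoidal AUC_0→5 (transdermal patch):
  [0→1]: (0.00+28.57)/2 × 1 = 14.285
  [1→4]: (28.57+17.55)/2 × 3 = 69.18
  [4→5]: (17.55+12.64)/2 × 1 = 15.095
  Sum = 98.56 mg/L·hr
transdermal patch tail: 12.64/0.353 = 35.807; AUC_ev,0→∞ = 98.56 + 35.807 = 134.367 mg/L·hr
F = (AUC_ev/D_ev)/(AUC_iv/D_iv) = (134.367/40)/(155.3425/10) = 3.359175/15.53425 = 0.2162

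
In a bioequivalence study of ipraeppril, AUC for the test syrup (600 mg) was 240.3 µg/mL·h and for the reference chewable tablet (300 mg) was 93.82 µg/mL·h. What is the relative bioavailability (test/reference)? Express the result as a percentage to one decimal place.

F_rel = 128.1%

F_rel = (AUC_test/D_test) / (AUC_ref/D_ref)
      = (240.3/600) / (93.82/300)
      = 0.4005 / 0.312733 = 1.2806 = 128.06%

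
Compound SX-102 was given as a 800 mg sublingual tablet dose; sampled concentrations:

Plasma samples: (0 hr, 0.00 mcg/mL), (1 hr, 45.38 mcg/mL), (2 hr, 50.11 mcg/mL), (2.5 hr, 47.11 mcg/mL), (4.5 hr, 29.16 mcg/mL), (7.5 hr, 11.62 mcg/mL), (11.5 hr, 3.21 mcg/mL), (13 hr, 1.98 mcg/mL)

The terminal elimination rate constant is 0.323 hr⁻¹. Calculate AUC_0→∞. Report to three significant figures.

AUC = 272 mcg/mL·hr

Trapezoidal AUC_0→13:
  [0→1]: (0.00+45.38)/2 × 1 = 22.69
  [1→2]: (45.38+50.11)/2 × 1 = 47.745
  [2→2.5]: (50.11+47.11)/2 × 0.5 = 24.305
  [2.5→4.5]: (47.11+29.16)/2 × 2 = 76.27
  [4.5→7.5]: (29.16+11.62)/2 × 3 = 61.17
  [7.5→11.5]: (11.62+3.21)/2 × 4 = 29.66
  [11.5→13]: (3.21+1.98)/2 × 1.5 = 3.8925
  Sum = 265.7325 mcg/mL·hr
Extrapolated tail: C_last / k_e = 1.98 / 0.323 = 6.130
AUC_0→∞ = 265.7325 + 6.130 = 271.8625 mcg/mL·hr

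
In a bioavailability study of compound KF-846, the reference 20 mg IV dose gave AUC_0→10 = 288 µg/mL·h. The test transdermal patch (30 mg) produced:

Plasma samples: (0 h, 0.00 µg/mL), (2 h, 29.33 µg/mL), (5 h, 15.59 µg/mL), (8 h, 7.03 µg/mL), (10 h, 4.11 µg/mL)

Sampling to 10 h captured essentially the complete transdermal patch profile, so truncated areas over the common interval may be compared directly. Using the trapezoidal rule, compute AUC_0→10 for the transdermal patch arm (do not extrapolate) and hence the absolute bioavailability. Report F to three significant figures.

Trapezoidal AUC_0→10 (transdermal patch):
  [0→2]: (0.00+29.33)/2 × 2 = 29.33
  [2→5]: (29.33+15.59)/2 × 3 = 67.38
  [5→8]: (15.59+7.03)/2 × 3 = 33.93
  [8→10]: (7.03+4.11)/2 × 2 = 11.14
  Sum = 141.78 µg/mL·h
F = (AUC_ev/D_ev)/(AUC_iv/D_iv) = (141.78/30)/(288/20) = 4.726/14.4 = 0.3282

F = 0.328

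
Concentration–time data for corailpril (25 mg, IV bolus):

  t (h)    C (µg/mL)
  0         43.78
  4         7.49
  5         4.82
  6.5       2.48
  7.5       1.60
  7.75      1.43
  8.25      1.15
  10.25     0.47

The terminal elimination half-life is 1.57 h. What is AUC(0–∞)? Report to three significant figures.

Trapezoidal AUC_0→10.25:
  [0→4]: (43.78+7.49)/2 × 4 = 102.54
  [4→5]: (7.49+4.82)/2 × 1 = 6.155
  [5→6.5]: (4.82+2.48)/2 × 1.5 = 5.475
  [6.5→7.5]: (2.48+1.60)/2 × 1 = 2.04
  [7.5→7.75]: (1.60+1.43)/2 × 0.25 = 0.37875
  [7.75→8.25]: (1.43+1.15)/2 × 0.5 = 0.645
  [8.25→10.25]: (1.15+0.47)/2 × 2 = 1.62
  Sum = 118.85375 µg/mL·h
k_e = ln2 / t½ = 0.693147 / 1.57 = 0.4415 h^-1
Extrapolated tail: C_last / k_e = 0.47 / 0.4415 = 1.065
AUC_0→∞ = 118.85375 + 1.065 = 119.91875 µg/mL·h

AUC = 120 µg/mL·h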